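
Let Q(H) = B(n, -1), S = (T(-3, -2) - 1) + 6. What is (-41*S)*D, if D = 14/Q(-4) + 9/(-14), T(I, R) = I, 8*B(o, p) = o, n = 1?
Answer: -63919/7 ≈ -9131.3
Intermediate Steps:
B(o, p) = o/8
S = 2 (S = (-3 - 1) + 6 = -4 + 6 = 2)
Q(H) = ⅛ (Q(H) = (⅛)*1 = ⅛)
D = 1559/14 (D = 14/(⅛) + 9/(-14) = 14*8 + 9*(-1/14) = 112 - 9/14 = 1559/14 ≈ 111.36)
(-41*S)*D = -41*2*(1559/14) = -82*1559/14 = -63919/7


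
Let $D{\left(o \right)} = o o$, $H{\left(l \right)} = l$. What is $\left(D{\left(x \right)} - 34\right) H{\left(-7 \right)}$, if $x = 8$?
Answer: $-210$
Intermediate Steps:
$D{\left(o \right)} = o^{2}$
$\left(D{\left(x \right)} - 34\right) H{\left(-7 \right)} = \left(8^{2} - 34\right) \left(-7\right) = \left(64 - 34\right) \left(-7\right) = 30 \left(-7\right) = -210$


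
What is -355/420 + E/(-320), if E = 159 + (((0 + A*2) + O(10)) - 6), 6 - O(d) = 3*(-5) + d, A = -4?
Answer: -2239/1680 ≈ -1.3327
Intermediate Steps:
O(d) = 21 - d (O(d) = 6 - (3*(-5) + d) = 6 - (-15 + d) = 6 + (15 - d) = 21 - d)
E = 156 (E = 159 + (((0 - 4*2) + (21 - 1*10)) - 6) = 159 + (((0 - 8) + (21 - 10)) - 6) = 159 + ((-8 + 11) - 6) = 159 + (3 - 6) = 159 - 3 = 156)
-355/420 + E/(-320) = -355/420 + 156/(-320) = -355*1/420 + 156*(-1/320) = -71/84 - 39/80 = -2239/1680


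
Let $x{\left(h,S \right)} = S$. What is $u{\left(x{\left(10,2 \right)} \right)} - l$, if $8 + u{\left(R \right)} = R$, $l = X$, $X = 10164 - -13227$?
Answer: $-23397$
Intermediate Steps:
$X = 23391$ ($X = 10164 + 13227 = 23391$)
$l = 23391$
$u{\left(R \right)} = -8 + R$
$u{\left(x{\left(10,2 \right)} \right)} - l = \left(-8 + 2\right) - 23391 = -6 - 23391 = -23397$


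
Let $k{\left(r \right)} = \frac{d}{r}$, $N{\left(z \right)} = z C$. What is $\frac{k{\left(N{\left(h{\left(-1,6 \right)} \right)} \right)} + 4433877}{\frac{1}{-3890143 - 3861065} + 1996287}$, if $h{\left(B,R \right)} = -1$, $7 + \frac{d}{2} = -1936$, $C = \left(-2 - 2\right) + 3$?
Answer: $\frac{34337781679128}{15473635764695} \approx 2.2191$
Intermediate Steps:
$C = -1$ ($C = -4 + 3 = -1$)
$d = -3886$ ($d = -14 + 2 \left(-1936\right) = -14 - 3872 = -3886$)
$N{\left(z \right)} = - z$ ($N{\left(z \right)} = z \left(-1\right) = - z$)
$k{\left(r \right)} = - \frac{3886}{r}$
$\frac{k{\left(N{\left(h{\left(-1,6 \right)} \right)} \right)} + 4433877}{\frac{1}{-3890143 - 3861065} + 1996287} = \frac{- \frac{3886}{\left(-1\right) \left(-1\right)} + 4433877}{\frac{1}{-3890143 - 3861065} + 1996287} = \frac{- \frac{3886}{1} + 4433877}{\frac{1}{-7751208} + 1996287} = \frac{\left(-3886\right) 1 + 4433877}{- \frac{1}{7751208} + 1996287} = \frac{-3886 + 4433877}{\frac{15473635764695}{7751208}} = 4429991 \cdot \frac{7751208}{15473635764695} = \frac{34337781679128}{15473635764695}$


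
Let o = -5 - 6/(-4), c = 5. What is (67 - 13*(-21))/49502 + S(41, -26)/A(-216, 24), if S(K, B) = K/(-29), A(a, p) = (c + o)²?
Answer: -4014794/6460011 ≈ -0.62148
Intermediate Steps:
o = -7/2 (o = -5 - 6*(-1)/4 = -5 - 1*(-3/2) = -5 + 3/2 = -7/2 ≈ -3.5000)
A(a, p) = 9/4 (A(a, p) = (5 - 7/2)² = (3/2)² = 9/4)
S(K, B) = -K/29 (S(K, B) = K*(-1/29) = -K/29)
(67 - 13*(-21))/49502 + S(41, -26)/A(-216, 24) = (67 - 13*(-21))/49502 + (-1/29*41)/(9/4) = (67 + 273)*(1/49502) - 41/29*4/9 = 340*(1/49502) - 164/261 = 170/24751 - 164/261 = -4014794/6460011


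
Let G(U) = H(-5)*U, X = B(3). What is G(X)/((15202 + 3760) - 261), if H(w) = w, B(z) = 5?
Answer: -25/18701 ≈ -0.0013368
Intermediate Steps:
X = 5
G(U) = -5*U
G(X)/((15202 + 3760) - 261) = (-5*5)/((15202 + 3760) - 261) = -25/(18962 - 261) = -25/18701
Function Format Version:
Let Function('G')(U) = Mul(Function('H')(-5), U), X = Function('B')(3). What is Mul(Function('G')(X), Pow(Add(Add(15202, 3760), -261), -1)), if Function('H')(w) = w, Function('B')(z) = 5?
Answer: Rational(-25, 18701) ≈ -0.0013368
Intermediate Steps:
X = 5
Function('G')(U) = Mul(-5, U)
Mul(Function('G')(X), Pow(Add(Add(15202, 3760), -261), -1)) = Mul(Mul(-5, 5), Pow(Add(Add(15202, 3760), -261), -1)) = Mul(-25, Pow(Add(18962, -261), -1)) = Mul(-25, Pow(18701, -1)) = Mul(-25, Rational(1, 18701)) = Rational(-25, 18701)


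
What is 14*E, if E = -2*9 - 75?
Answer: -1302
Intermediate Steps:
E = -93 (E = -18 - 75 = -93)
14*E = 14*(-93) = -1302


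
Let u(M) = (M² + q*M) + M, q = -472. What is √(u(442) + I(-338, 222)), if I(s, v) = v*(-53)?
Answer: 2*I*√6146 ≈ 156.79*I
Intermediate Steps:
u(M) = M² - 471*M (u(M) = (M² - 472*M) + M = M² - 471*M)
I(s, v) = -53*v
√(u(442) + I(-338, 222)) = √(442*(-471 + 442) - 53*222) = √(442*(-29) - 11766) = √(-12818 - 11766) = √(-24584) = 2*I*√6146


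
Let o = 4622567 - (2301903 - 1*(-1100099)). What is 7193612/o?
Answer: 7193612/1220565 ≈ 5.8937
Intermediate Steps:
o = 1220565 (o = 4622567 - (2301903 + 1100099) = 4622567 - 1*3402002 = 4622567 - 3402002 = 1220565)
7193612/o = 7193612/1220565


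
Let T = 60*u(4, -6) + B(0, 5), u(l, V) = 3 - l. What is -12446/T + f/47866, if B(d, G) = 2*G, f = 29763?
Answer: 298614193/1196650 ≈ 249.54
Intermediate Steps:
T = -50 (T = 60*(3 - 1*4) + 2*5 = 60*(3 - 4) + 10 = 60*(-1) + 10 = -60 + 10 = -50)
-12446/T + f/47866 = -12446/(-50) + 29763/47866 = -12446*(-1/50) + 29763*(1/47866) = 6223/25 + 29763/47866 = 298614193/1196650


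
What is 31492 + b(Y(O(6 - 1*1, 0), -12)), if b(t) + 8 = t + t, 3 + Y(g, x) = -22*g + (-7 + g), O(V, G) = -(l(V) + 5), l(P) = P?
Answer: 31884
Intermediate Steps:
O(V, G) = -5 - V (O(V, G) = -(V + 5) = -(5 + V) = -5 - V)
Y(g, x) = -10 - 21*g (Y(g, x) = -3 + (-22*g + (-7 + g)) = -3 + (-7 - 21*g) = -10 - 21*g)
b(t) = -8 + 2*t (b(t) = -8 + (t + t) = -8 + 2*t)
31492 + b(Y(O(6 - 1*1, 0), -12)) = 31492 + (-8 + 2*(-10 - 21*(-5 - (6 - 1*1)))) = 31492 + (-8 + 2*(-10 - 21*(-5 - (6 - 1)))) = 31492 + (-8 + 2*(-10 - 21*(-5 - 1*5))) = 31492 + (-8 + 2*(-10 - 21*(-5 - 5))) = 31492 + (-8 + 2*(-10 - 21*(-10))) = 31492 + (-8 + 2*(-10 + 210)) = 31492 + (-8 + 2*200) = 31492 + (-8 + 400) = 31492 + 392 = 31884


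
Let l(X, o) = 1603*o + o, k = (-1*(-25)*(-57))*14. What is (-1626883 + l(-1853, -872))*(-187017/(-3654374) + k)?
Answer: 220577965717990593/3654374 ≈ 6.0360e+10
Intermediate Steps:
k = -19950 (k = (25*(-57))*14 = -1425*14 = -19950)
l(X, o) = 1604*o
(-1626883 + l(-1853, -872))*(-187017/(-3654374) + k) = (-1626883 + 1604*(-872))*(-187017/(-3654374) - 19950) = (-1626883 - 1398688)*(-187017*(-1/3654374) - 19950) = -3025571*(187017/3654374 - 19950) = -3025571*(-72904574283/3654374) = 220577965717990593/3654374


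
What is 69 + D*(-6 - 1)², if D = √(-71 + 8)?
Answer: 69 + 147*I*√7 ≈ 69.0 + 388.93*I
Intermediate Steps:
D = 3*I*√7 (D = √(-63) = 3*I*√7 ≈ 7.9373*I)
69 + D*(-6 - 1)² = 69 + (3*I*√7)*(-6 - 1)² = 69 + (3*I*√7)*(-7)² = 69 + (3*I*√7)*49 = 69 + 147*I*√7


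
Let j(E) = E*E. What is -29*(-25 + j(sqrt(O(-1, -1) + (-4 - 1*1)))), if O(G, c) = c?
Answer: 899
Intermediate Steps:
j(E) = E**2
-29*(-25 + j(sqrt(O(-1, -1) + (-4 - 1*1)))) = -29*(-25 + (sqrt(-1 + (-4 - 1*1)))**2) = -29*(-25 + (sqrt(-1 + (-4 - 1)))**2) = -29*(-25 + (sqrt(-1 - 5))**2) = -29*(-25 + (sqrt(-6))**2) = -29*(-25 + (I*sqrt(6))**2) = -29*(-25 - 6) = -29*(-31) = 899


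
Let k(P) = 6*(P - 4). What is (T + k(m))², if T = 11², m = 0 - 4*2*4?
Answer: 9025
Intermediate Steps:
m = -32 (m = 0 - 8*4 = 0 - 32 = -32)
k(P) = -24 + 6*P (k(P) = 6*(-4 + P) = -24 + 6*P)
T = 121
(T + k(m))² = (121 + (-24 + 6*(-32)))² = (121 + (-24 - 192))² = (121 - 216)² = (-95)² = 9025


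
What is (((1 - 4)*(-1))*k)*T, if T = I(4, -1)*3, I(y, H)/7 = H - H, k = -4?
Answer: 0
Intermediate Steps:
I(y, H) = 0 (I(y, H) = 7*(H - H) = 7*0 = 0)
T = 0 (T = 0*3 = 0)
(((1 - 4)*(-1))*k)*T = (((1 - 4)*(-1))*(-4))*0 = (-3*(-1)*(-4))*0 = (3*(-4))*0 = -12*0 = 0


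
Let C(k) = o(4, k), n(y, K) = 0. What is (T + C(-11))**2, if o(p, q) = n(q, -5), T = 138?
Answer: 19044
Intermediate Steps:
o(p, q) = 0
C(k) = 0
(T + C(-11))**2 = (138 + 0)**2 = 138**2 = 19044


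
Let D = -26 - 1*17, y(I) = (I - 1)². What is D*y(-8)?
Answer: -3483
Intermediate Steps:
y(I) = (-1 + I)²
D = -43 (D = -26 - 17 = -43)
D*y(-8) = -43*(-1 - 8)² = -43*(-9)² = -43*81 = -3483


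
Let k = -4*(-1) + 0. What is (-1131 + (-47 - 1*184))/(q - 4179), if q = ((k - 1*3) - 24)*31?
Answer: 681/2446 ≈ 0.27841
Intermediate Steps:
k = 4 (k = 4 + 0 = 4)
q = -713 (q = ((4 - 1*3) - 24)*31 = ((4 - 3) - 24)*31 = (1 - 24)*31 = -23*31 = -713)
(-1131 + (-47 - 1*184))/(q - 4179) = (-1131 + (-47 - 1*184))/(-713 - 4179) = (-1131 + (-47 - 184))/(-4892) = (-1131 - 231)*(-1/4892) = -1362*(-1/4892) = 681/2446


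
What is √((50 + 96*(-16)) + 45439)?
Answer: 7*√897 ≈ 209.65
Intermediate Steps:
√((50 + 96*(-16)) + 45439) = √((50 - 1536) + 45439) = √(-1486 + 45439) = √43953 = 7*√897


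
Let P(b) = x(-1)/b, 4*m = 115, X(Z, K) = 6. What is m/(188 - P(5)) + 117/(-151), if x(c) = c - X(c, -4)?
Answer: -356371/571988 ≈ -0.62304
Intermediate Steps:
m = 115/4 (m = (1/4)*115 = 115/4 ≈ 28.750)
x(c) = -6 + c (x(c) = c - 1*6 = c - 6 = -6 + c)
P(b) = -7/b (P(b) = (-6 - 1)/b = -7/b)
m/(188 - P(5)) + 117/(-151) = 115/(4*(188 - (-7)/5)) + 117/(-151) = 115/(4*(188 - (-7)/5)) + 117*(-1/151) = 115/(4*(188 - 1*(-7/5))) - 117/151 = 115/(4*(188 + 7/5)) - 117/151 = 115/(4*(947/5)) - 117/151 = (115/4)*(5/947) - 117/151 = 575/3788 - 117/151 = -356371/571988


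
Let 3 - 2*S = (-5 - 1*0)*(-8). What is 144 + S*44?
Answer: -670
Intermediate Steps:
S = -37/2 (S = 3/2 - (-5 - 1*0)*(-8)/2 = 3/2 - (-5 + 0)*(-8)/2 = 3/2 - (-5)*(-8)/2 = 3/2 - ½*40 = 3/2 - 20 = -37/2 ≈ -18.500)
144 + S*44 = 144 - 37/2*44 = 144 - 814 = -670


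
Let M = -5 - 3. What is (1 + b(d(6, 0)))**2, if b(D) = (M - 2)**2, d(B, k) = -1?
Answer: 10201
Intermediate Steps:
M = -8
b(D) = 100 (b(D) = (-8 - 2)**2 = (-10)**2 = 100)
(1 + b(d(6, 0)))**2 = (1 + 100)**2 = 101**2 = 10201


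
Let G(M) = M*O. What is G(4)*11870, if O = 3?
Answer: 142440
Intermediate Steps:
G(M) = 3*M (G(M) = M*3 = 3*M)
G(4)*11870 = (3*4)*11870 = 12*11870 = 142440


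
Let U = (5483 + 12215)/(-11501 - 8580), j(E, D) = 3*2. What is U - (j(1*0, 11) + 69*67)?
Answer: -92972647/20081 ≈ -4629.9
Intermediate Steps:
j(E, D) = 6
U = -17698/20081 (U = 17698/(-20081) = 17698*(-1/20081) = -17698/20081 ≈ -0.88133)
U - (j(1*0, 11) + 69*67) = -17698/20081 - (6 + 69*67) = -17698/20081 - (6 + 4623) = -17698/20081 - 1*4629 = -17698/20081 - 4629 = -92972647/20081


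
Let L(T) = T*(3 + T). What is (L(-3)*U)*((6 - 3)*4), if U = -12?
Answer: 0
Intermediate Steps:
(L(-3)*U)*((6 - 3)*4) = (-3*(3 - 3)*(-12))*((6 - 3)*4) = (-3*0*(-12))*(3*4) = (0*(-12))*12 = 0*12 = 0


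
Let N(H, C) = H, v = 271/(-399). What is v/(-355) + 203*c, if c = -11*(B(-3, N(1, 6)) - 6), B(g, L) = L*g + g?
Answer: 3795519691/141645 ≈ 26796.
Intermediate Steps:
v = -271/399 (v = 271*(-1/399) = -271/399 ≈ -0.67920)
B(g, L) = g + L*g
c = 132 (c = -11*(-3*(1 + 1) - 6) = -11*(-3*2 - 6) = -11*(-6 - 6) = -11*(-12) = 132)
v/(-355) + 203*c = -271/399/(-355) + 203*132 = -271/399*(-1/355) + 26796 = 271/141645 + 26796 = 3795519691/141645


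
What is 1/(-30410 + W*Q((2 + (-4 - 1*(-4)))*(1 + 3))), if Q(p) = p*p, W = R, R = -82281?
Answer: -1/5296394 ≈ -1.8881e-7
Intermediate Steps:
W = -82281
Q(p) = p**2
1/(-30410 + W*Q((2 + (-4 - 1*(-4)))*(1 + 3))) = 1/(-30410 - 82281*(1 + 3)**2*(2 + (-4 - 1*(-4)))**2) = 1/(-30410 - 82281*16*(2 + (-4 + 4))**2) = 1/(-30410 - 82281*16*(2 + 0)**2) = 1/(-30410 - 82281*(2*4)**2) = 1/(-30410 - 82281*8**2) = 1/(-30410 - 82281*64) = 1/(-30410 - 5265984) = 1/(-5296394) = -1/5296394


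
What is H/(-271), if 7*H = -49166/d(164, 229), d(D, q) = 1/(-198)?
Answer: -9734868/1897 ≈ -5131.7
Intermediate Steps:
d(D, q) = -1/198
H = 9734868/7 (H = (-49166/(-1/198))/7 = (-49166*(-198))/7 = (1/7)*9734868 = 9734868/7 ≈ 1.3907e+6)
H/(-271) = (9734868/7)/(-271) = (9734868/7)*(-1/271) = -9734868/1897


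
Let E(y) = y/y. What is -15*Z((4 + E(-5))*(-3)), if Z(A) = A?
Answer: 225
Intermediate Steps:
E(y) = 1
-15*Z((4 + E(-5))*(-3)) = -15*(4 + 1)*(-3) = -75*(-3) = -15*(-15) = 225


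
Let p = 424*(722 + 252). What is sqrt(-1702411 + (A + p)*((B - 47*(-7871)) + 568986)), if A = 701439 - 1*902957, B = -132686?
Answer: sqrt(170483561135) ≈ 4.1290e+5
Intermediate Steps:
A = -201518 (A = 701439 - 902957 = -201518)
p = 412976 (p = 424*974 = 412976)
sqrt(-1702411 + (A + p)*((B - 47*(-7871)) + 568986)) = sqrt(-1702411 + (-201518 + 412976)*((-132686 - 47*(-7871)) + 568986)) = sqrt(-1702411 + 211458*((-132686 - 1*(-369937)) + 568986)) = sqrt(-1702411 + 211458*((-132686 + 369937) + 568986)) = sqrt(-1702411 + 211458*(237251 + 568986)) = sqrt(-1702411 + 211458*806237) = sqrt(-1702411 + 170485263546) = sqrt(170483561135)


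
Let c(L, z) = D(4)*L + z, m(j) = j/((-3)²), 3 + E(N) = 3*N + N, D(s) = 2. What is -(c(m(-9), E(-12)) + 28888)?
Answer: -28835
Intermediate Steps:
E(N) = -3 + 4*N (E(N) = -3 + (3*N + N) = -3 + 4*N)
m(j) = j/9
c(L, z) = z + 2*L (c(L, z) = 2*L + z = z + 2*L)
-(c(m(-9), E(-12)) + 28888) = -(((-3 + 4*(-12)) + 2*((⅑)*(-9))) + 28888) = -(((-3 - 48) + 2*(-1)) + 28888) = -((-51 - 2) + 28888) = -(-53 + 28888) = -1*28835 = -28835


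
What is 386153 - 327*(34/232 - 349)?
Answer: 58026457/116 ≈ 5.0023e+5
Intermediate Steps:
386153 - 327*(34/232 - 349) = 386153 - 327*(34*(1/232) - 349) = 386153 - 327*(17/116 - 349) = 386153 - 327*(-40467)/116 = 386153 - 1*(-13232709/116) = 386153 + 13232709/116 = 58026457/116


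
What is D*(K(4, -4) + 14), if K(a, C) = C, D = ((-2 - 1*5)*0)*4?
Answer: 0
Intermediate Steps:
D = 0 (D = ((-2 - 5)*0)*4 = -7*0*4 = 0*4 = 0)
D*(K(4, -4) + 14) = 0*(-4 + 14) = 0*10 = 0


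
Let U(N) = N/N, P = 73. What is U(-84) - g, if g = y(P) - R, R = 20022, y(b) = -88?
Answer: 20111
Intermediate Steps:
U(N) = 1
g = -20110 (g = -88 - 1*20022 = -88 - 20022 = -20110)
U(-84) - g = 1 - 1*(-20110) = 1 + 20110 = 20111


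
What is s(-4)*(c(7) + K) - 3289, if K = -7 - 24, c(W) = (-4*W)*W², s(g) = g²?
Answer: -25737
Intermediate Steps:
c(W) = -4*W³
K = -31
s(-4)*(c(7) + K) - 3289 = (-4)²*(-4*7³ - 31) - 3289 = 16*(-4*343 - 31) - 3289 = 16*(-1372 - 31) - 3289 = 16*(-1403) - 3289 = -22448 - 3289 = -25737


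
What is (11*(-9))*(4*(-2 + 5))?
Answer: -1188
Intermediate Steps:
(11*(-9))*(4*(-2 + 5)) = -396*3 = -99*12 = -1188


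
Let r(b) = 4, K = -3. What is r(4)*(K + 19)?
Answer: 64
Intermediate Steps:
r(4)*(K + 19) = 4*(-3 + 19) = 4*16 = 64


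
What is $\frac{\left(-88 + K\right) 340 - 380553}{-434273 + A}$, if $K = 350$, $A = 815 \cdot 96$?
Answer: $\frac{291473}{356033} \approx 0.81867$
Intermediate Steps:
$A = 78240$
$\frac{\left(-88 + K\right) 340 - 380553}{-434273 + A} = \frac{\left(-88 + 350\right) 340 - 380553}{-434273 + 78240} = \frac{262 \cdot 340 - 380553}{-356033} = \left(89080 - 380553\right) \left(- \frac{1}{356033}\right) = \left(-291473\right) \left(- \frac{1}{356033}\right) = \frac{291473}{356033}$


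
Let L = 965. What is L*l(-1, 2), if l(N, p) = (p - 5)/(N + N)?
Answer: 2895/2 ≈ 1447.5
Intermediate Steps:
l(N, p) = (-5 + p)/(2*N) (l(N, p) = (-5 + p)/((2*N)) = (-5 + p)*(1/(2*N)) = (-5 + p)/(2*N))
L*l(-1, 2) = 965*((½)*(-5 + 2)/(-1)) = 965*((½)*(-1)*(-3)) = 965*(3/2) = 2895/2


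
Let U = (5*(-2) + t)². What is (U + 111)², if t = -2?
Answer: 65025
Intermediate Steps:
U = 144 (U = (5*(-2) - 2)² = (-10 - 2)² = (-12)² = 144)
(U + 111)² = (144 + 111)² = 255² = 65025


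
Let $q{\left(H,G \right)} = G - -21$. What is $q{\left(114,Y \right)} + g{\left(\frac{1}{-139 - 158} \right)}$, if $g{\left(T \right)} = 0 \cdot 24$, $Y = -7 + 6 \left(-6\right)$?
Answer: $-22$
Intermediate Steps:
$Y = -43$ ($Y = -7 - 36 = -43$)
$g{\left(T \right)} = 0$
$q{\left(H,G \right)} = 21 + G$ ($q{\left(H,G \right)} = G + 21 = 21 + G$)
$q{\left(114,Y \right)} + g{\left(\frac{1}{-139 - 158} \right)} = \left(21 - 43\right) + 0 = -22 + 0 = -22$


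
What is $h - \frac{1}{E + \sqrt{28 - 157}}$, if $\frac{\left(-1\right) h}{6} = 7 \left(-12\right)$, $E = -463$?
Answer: $\frac{108107455}{214498} + \frac{i \sqrt{129}}{214498} \approx 504.0 + 5.2951 \cdot 10^{-5} i$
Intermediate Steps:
$h = 504$ ($h = - 6 \cdot 7 \left(-12\right) = \left(-6\right) \left(-84\right) = 504$)
$h - \frac{1}{E + \sqrt{28 - 157}} = 504 - \frac{1}{-463 + \sqrt{28 - 157}} = 504 - \frac{1}{-463 + \sqrt{-129}} = 504 - \frac{1}{-463 + i \sqrt{129}}$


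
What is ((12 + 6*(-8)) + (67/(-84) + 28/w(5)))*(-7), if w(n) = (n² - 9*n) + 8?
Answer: 3287/12 ≈ 273.92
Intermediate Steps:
w(n) = 8 + n² - 9*n
((12 + 6*(-8)) + (67/(-84) + 28/w(5)))*(-7) = ((12 + 6*(-8)) + (67/(-84) + 28/(8 + 5² - 9*5)))*(-7) = ((12 - 48) + (67*(-1/84) + 28/(8 + 25 - 45)))*(-7) = (-36 + (-67/84 + 28/(-12)))*(-7) = (-36 + (-67/84 + 28*(-1/12)))*(-7) = (-36 + (-67/84 - 7/3))*(-7) = (-36 - 263/84)*(-7) = -3287/84*(-7) = 3287/12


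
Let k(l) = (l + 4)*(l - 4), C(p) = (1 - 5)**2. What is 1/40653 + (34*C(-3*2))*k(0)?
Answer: -353843711/40653 ≈ -8704.0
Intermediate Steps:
C(p) = 16 (C(p) = (-4)**2 = 16)
k(l) = (-4 + l)*(4 + l) (k(l) = (4 + l)*(-4 + l) = (-4 + l)*(4 + l))
1/40653 + (34*C(-3*2))*k(0) = 1/40653 + (34*16)*(-16 + 0**2) = 1/40653 + 544*(-16 + 0) = 1/40653 + 544*(-16) = 1/40653 - 8704 = -353843711/40653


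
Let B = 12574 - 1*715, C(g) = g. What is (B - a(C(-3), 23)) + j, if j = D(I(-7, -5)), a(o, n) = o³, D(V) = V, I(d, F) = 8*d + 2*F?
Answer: 11820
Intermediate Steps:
I(d, F) = 2*F + 8*d
B = 11859 (B = 12574 - 715 = 11859)
j = -66 (j = 2*(-5) + 8*(-7) = -10 - 56 = -66)
(B - a(C(-3), 23)) + j = (11859 - 1*(-3)³) - 66 = (11859 - 1*(-27)) - 66 = (11859 + 27) - 66 = 11886 - 66 = 11820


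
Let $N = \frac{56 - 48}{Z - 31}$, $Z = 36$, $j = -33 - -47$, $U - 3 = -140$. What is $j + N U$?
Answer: $- \frac{1026}{5} \approx -205.2$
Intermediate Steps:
$U = -137$ ($U = 3 - 140 = -137$)
$j = 14$ ($j = -33 + 47 = 14$)
$N = \frac{8}{5}$ ($N = \frac{56 - 48}{36 - 31} = \frac{8}{5} \approx 1.6$)
$j + N U = 14 + \frac{8}{5} \left(-137\right) = 14 - \frac{1096}{5} = - \frac{1026}{5}$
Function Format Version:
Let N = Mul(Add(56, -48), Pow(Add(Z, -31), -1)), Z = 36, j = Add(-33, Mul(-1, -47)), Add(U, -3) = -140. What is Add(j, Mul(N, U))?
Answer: Rational(-1026, 5) ≈ -205.20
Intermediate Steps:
U = -137 (U = Add(3, -140) = -137)
j = 14 (j = Add(-33, 47) = 14)
N = Rational(8, 5) (N = Mul(Add(56, -48), Pow(Add(36, -31), -1)) = Mul(8, Pow(5, -1)) = Mul(8, Rational(1, 5)) = Rational(8, 5) ≈ 1.6000)
Add(j, Mul(N, U)) = Add(14, Mul(Rational(8, 5), -137)) = Add(14, Rational(-1096, 5)) = Rational(-1026, 5)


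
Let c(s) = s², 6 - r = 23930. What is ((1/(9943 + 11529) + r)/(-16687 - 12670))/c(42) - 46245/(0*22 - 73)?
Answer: 7345981200821713/11595983059584 ≈ 633.49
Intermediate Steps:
r = -23924 (r = 6 - 1*23930 = 6 - 23930 = -23924)
((1/(9943 + 11529) + r)/(-16687 - 12670))/c(42) - 46245/(0*22 - 73) = ((1/(9943 + 11529) - 23924)/(-16687 - 12670))/(42²) - 46245/(0*22 - 73) = ((1/21472 - 23924)/(-29357))/1764 - 46245/(0 - 73) = ((1/21472 - 23924)*(-1/29357))*(1/1764) - 46245/(-73) = -513696127/21472*(-1/29357)*(1/1764) - 46245*(-1/73) = (513696127/630353504)*(1/1764) + 46245/73 = 73385161/158849083008 + 46245/73 = 7345981200821713/11595983059584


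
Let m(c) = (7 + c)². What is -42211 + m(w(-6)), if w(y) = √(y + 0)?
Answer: -42168 + 14*I*√6 ≈ -42168.0 + 34.293*I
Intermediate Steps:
w(y) = √y
-42211 + m(w(-6)) = -42211 + (7 + √(-6))² = -42211 + (7 + I*√6)²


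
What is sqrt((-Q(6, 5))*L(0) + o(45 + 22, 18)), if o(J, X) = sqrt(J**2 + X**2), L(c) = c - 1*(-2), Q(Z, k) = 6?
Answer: sqrt(-12 + sqrt(4813)) ≈ 7.5747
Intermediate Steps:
L(c) = 2 + c (L(c) = c + 2 = 2 + c)
sqrt((-Q(6, 5))*L(0) + o(45 + 22, 18)) = sqrt((-1*6)*(2 + 0) + sqrt((45 + 22)**2 + 18**2)) = sqrt(-6*2 + sqrt(67**2 + 324)) = sqrt(-12 + sqrt(4489 + 324)) = sqrt(-12 + sqrt(4813))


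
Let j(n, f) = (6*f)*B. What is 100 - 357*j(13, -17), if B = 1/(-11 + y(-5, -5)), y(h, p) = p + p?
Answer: -1634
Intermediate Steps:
y(h, p) = 2*p
B = -1/21 (B = 1/(-11 + 2*(-5)) = 1/(-11 - 10) = 1/(-21) = -1/21 ≈ -0.047619)
j(n, f) = -2*f/7 (j(n, f) = (6*f)*(-1/21) = -2*f/7)
100 - 357*j(13, -17) = 100 - (-102)*(-17) = 100 - 357*34/7 = 100 - 1734 = -1634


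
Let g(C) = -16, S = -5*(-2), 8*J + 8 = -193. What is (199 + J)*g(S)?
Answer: -2782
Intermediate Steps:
J = -201/8 (J = -1 + (⅛)*(-193) = -1 - 193/8 = -201/8 ≈ -25.125)
S = 10
(199 + J)*g(S) = (199 - 201/8)*(-16) = (1391/8)*(-16) = -2782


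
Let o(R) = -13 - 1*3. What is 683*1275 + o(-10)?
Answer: 870809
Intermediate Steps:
o(R) = -16 (o(R) = -13 - 3 = -16)
683*1275 + o(-10) = 683*1275 - 16 = 870825 - 16 = 870809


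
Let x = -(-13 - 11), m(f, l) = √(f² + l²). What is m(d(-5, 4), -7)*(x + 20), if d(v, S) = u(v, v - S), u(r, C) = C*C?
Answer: 44*√6610 ≈ 3577.3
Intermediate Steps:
u(r, C) = C²
d(v, S) = (v - S)²
x = 24 (x = -1*(-24) = 24)
m(d(-5, 4), -7)*(x + 20) = √(((4 - 1*(-5))²)² + (-7)²)*(24 + 20) = √(((4 + 5)²)² + 49)*44 = √((9²)² + 49)*44 = √(81² + 49)*44 = √(6561 + 49)*44 = √6610*44 = 44*√6610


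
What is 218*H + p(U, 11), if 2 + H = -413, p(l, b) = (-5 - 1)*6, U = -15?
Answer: -90506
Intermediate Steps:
p(l, b) = -36 (p(l, b) = -6*6 = -36)
H = -415 (H = -2 - 413 = -415)
218*H + p(U, 11) = 218*(-415) - 36 = -90470 - 36 = -90506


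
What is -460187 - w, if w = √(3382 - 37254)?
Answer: -460187 - 4*I*√2117 ≈ -4.6019e+5 - 184.04*I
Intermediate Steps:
w = 4*I*√2117 (w = √(-33872) = 4*I*√2117 ≈ 184.04*I)
-460187 - w = -460187 - 4*I*√2117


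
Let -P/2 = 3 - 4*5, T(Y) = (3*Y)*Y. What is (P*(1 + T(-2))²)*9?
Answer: 51714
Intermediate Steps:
T(Y) = 3*Y²
P = 34 (P = -2*(3 - 4*5) = -2*(3 - 20) = -2*(-17) = 34)
(P*(1 + T(-2))²)*9 = (34*(1 + 3*(-2)²)²)*9 = (34*(1 + 3*4)²)*9 = (34*(1 + 12)²)*9 = (34*13²)*9 = (34*169)*9 = 5746*9 = 51714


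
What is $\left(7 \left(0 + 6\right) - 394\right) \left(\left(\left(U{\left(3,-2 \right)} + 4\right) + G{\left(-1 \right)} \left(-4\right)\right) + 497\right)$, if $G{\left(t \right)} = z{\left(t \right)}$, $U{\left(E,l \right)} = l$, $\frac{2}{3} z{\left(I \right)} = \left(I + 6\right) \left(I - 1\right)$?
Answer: $-196768$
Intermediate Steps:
$z{\left(I \right)} = \frac{3 \left(-1 + I\right) \left(6 + I\right)}{2}$ ($z{\left(I \right)} = \frac{3 \left(I + 6\right) \left(I - 1\right)}{2} = \frac{3 \left(6 + I\right) \left(-1 + I\right)}{2} = \frac{3 \left(-1 + I\right) \left(6 + I\right)}{2}$)
$G{\left(t \right)} = -9 + \frac{3 t^{2}}{2} + \frac{15 t}{2}$
$\left(7 \left(0 + 6\right) - 394\right) \left(\left(\left(U{\left(3,-2 \right)} + 4\right) + G{\left(-1 \right)} \left(-4\right)\right) + 497\right) = \left(7 \left(0 + 6\right) - 394\right) \left(\left(\left(-2 + 4\right) + \left(-9 + \frac{3 \left(-1\right)^{2}}{2} + \frac{15}{2} \left(-1\right)\right) \left(-4\right)\right) + 497\right) = \left(7 \cdot 6 - 394\right) \left(\left(2 + \left(-9 + \frac{3}{2} \cdot 1 - \frac{15}{2}\right) \left(-4\right)\right) + 497\right) = \left(42 - 394\right) \left(\left(2 + \left(-9 + \frac{3}{2} - \frac{15}{2}\right) \left(-4\right)\right) + 497\right) = - 352 \left(\left(2 - -60\right) + 497\right) = - 352 \left(\left(2 + 60\right) + 497\right) = - 352 \left(62 + 497\right) = \left(-352\right) 559 = -196768$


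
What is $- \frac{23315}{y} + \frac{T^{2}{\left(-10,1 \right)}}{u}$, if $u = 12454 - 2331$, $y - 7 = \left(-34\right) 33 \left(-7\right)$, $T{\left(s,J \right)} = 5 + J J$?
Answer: $- \frac{235734749}{79576903} \approx -2.9624$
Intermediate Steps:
$T{\left(s,J \right)} = 5 + J^{2}$
$y = 7861$ ($y = 7 + \left(-34\right) 33 \left(-7\right) = 7 - -7854 = 7 + 7854 = 7861$)
$u = 10123$
$- \frac{23315}{y} + \frac{T^{2}{\left(-10,1 \right)}}{u} = - \frac{23315}{7861} + \frac{\left(5 + 1^{2}\right)^{2}}{10123} = \left(-23315\right) \frac{1}{7861} + \left(5 + 1\right)^{2} \cdot \frac{1}{10123} = - \frac{23315}{7861} + 6^{2} \cdot \frac{1}{10123} = - \frac{23315}{7861} + 36 \cdot \frac{1}{10123} = - \frac{23315}{7861} + \frac{36}{10123} = - \frac{235734749}{79576903}$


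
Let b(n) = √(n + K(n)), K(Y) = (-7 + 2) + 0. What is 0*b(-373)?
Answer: 0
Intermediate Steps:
K(Y) = -5 (K(Y) = -5 + 0 = -5)
b(n) = √(-5 + n) (b(n) = √(n - 5) = √(-5 + n))
0*b(-373) = 0*√(-5 - 373) = 0*√(-378) = 0*(3*I*√42) = 0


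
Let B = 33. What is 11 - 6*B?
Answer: -187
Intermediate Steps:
11 - 6*B = 11 - 6*33 = 11 - 198 = -187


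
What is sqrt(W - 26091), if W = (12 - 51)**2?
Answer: 3*I*sqrt(2730) ≈ 156.75*I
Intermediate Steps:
W = 1521 (W = (-39)**2 = 1521)
sqrt(W - 26091) = sqrt(1521 - 26091) = sqrt(-24570) = 3*I*sqrt(2730)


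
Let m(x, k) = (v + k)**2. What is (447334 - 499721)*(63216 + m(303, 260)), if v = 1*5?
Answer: -6990573667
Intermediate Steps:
v = 5
m(x, k) = (5 + k)**2
(447334 - 499721)*(63216 + m(303, 260)) = (447334 - 499721)*(63216 + (5 + 260)**2) = -52387*(63216 + 265**2) = -52387*(63216 + 70225) = -52387*133441 = -6990573667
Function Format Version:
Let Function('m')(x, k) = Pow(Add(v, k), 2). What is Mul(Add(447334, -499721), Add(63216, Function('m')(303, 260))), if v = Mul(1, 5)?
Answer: -6990573667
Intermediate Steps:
v = 5
Function('m')(x, k) = Pow(Add(5, k), 2)
Mul(Add(447334, -499721), Add(63216, Function('m')(303, 260))) = Mul(Add(447334, -499721), Add(63216, Pow(Add(5, 260), 2))) = Mul(-52387, Add(63216, Pow(265, 2))) = Mul(-52387, Add(63216, 70225)) = Mul(-52387, 133441) = -6990573667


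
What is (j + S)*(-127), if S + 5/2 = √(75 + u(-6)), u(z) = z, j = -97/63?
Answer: 64643/126 - 127*√69 ≈ -541.90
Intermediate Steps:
j = -97/63 (j = -97*1/63 = -97/63 ≈ -1.5397)
S = -5/2 + √69 (S = -5/2 + √(75 - 6) = -5/2 + √69 ≈ 5.8066)
(j + S)*(-127) = (-97/63 + (-5/2 + √69))*(-127) = (-509/126 + √69)*(-127) = 64643/126 - 127*√69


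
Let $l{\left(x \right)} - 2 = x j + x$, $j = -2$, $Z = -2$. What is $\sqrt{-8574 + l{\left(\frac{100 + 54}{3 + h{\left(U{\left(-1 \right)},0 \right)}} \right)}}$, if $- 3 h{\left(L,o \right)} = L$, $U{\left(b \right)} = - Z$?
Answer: $i \sqrt{8638} \approx 92.941 i$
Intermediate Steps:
$U{\left(b \right)} = 2$ ($U{\left(b \right)} = \left(-1\right) \left(-2\right) = 2$)
$h{\left(L,o \right)} = - \frac{L}{3}$
$l{\left(x \right)} = 2 - x$ ($l{\left(x \right)} = 2 + \left(x \left(-2\right) + x\right) = 2 + \left(- 2 x + x\right) = 2 - x$)
$\sqrt{-8574 + l{\left(\frac{100 + 54}{3 + h{\left(U{\left(-1 \right)},0 \right)}} \right)}} = \sqrt{-8574 + \left(2 - \frac{100 + 54}{3 - \frac{2}{3}}\right)} = \sqrt{-8574 + \left(2 - \frac{154}{3 - \frac{2}{3}}\right)} = \sqrt{-8574 + \left(2 - \frac{154}{\frac{7}{3}}\right)} = \sqrt{-8574 + \left(2 - 154 \cdot \frac{3}{7}\right)} = \sqrt{-8574 + \left(2 - 66\right)} = \sqrt{-8574 - 64} = \sqrt{-8638} = i \sqrt{8638}$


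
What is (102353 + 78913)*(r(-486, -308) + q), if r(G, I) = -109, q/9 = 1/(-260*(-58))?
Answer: -148974459063/7540 ≈ -1.9758e+7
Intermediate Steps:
q = 9/15080 (q = 9/((-260*(-58))) = 9/15080 ≈ 0.00059682)
(102353 + 78913)*(r(-486, -308) + q) = (102353 + 78913)*(-109 + 9/15080) = 181266*(-1643711/15080) = -148974459063/7540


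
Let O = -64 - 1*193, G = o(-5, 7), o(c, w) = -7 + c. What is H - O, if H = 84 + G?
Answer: 329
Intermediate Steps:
G = -12 (G = -7 - 5 = -12)
O = -257 (O = -64 - 193 = -257)
H = 72 (H = 84 - 12 = 72)
H - O = 72 - 1*(-257) = 72 + 257 = 329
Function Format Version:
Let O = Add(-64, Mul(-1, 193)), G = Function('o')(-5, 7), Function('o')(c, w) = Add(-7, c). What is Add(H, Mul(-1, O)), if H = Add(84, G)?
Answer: 329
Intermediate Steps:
G = -12 (G = Add(-7, -5) = -12)
O = -257 (O = Add(-64, -193) = -257)
H = 72 (H = Add(84, -12) = 72)
Add(H, Mul(-1, O)) = Add(72, Mul(-1, -257)) = Add(72, 257) = 329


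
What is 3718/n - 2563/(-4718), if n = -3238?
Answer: -4621265/7638442 ≈ -0.60500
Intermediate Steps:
3718/n - 2563/(-4718) = 3718/(-3238) - 2563/(-4718) = 3718*(-1/3238) - 2563*(-1/4718) = -1859/1619 + 2563/4718 = -4621265/7638442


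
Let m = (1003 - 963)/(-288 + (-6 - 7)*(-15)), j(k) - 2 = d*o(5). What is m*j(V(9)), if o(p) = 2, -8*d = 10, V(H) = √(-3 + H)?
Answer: 20/93 ≈ 0.21505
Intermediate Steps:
d = -5/4 (d = -⅛*10 = -5/4 ≈ -1.2500)
j(k) = -½ (j(k) = 2 - 5/4*2 = 2 - 5/2 = -½)
m = -40/93 (m = 40/(-288 - 13*(-15)) = 40/(-288 + 195) = 40/(-93) = 40*(-1/93) = -40/93 ≈ -0.43011)
m*j(V(9)) = -40/93*(-½) = 20/93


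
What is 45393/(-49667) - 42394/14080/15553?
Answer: -451933998869/494381344640 ≈ -0.91414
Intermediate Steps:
45393/(-49667) - 42394/14080/15553 = 45393*(-1/49667) - 42394*1/14080*(1/15553) = -45393/49667 - 1927/640*1/15553 = -45393/49667 - 1927/9953920 = -451933998869/494381344640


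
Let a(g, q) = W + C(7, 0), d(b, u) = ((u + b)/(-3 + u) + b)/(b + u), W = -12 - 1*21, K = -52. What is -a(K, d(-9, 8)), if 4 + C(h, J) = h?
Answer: 30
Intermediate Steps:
C(h, J) = -4 + h
W = -33 (W = -12 - 21 = -33)
d(b, u) = (b + (b + u)/(-3 + u))/(b + u) (d(b, u) = ((b + u)/(-3 + u) + b)/(b + u) = (b + (b + u)/(-3 + u))/(b + u))
a(g, q) = -30 (a(g, q) = -33 + (-4 + 7) = -33 + 3 = -30)
-a(K, d(-9, 8)) = -1*(-30) = 30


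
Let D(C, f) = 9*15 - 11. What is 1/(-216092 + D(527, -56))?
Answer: -1/215968 ≈ -4.6303e-6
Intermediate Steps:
D(C, f) = 124 (D(C, f) = 135 - 11 = 124)
1/(-216092 + D(527, -56)) = 1/(-216092 + 124) = 1/(-215968) = -1/215968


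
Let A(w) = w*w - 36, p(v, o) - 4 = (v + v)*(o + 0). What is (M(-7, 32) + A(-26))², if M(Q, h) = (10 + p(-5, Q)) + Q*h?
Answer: 250000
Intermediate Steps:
p(v, o) = 4 + 2*o*v (p(v, o) = 4 + (v + v)*(o + 0) = 4 + (2*v)*o = 4 + 2*o*v)
M(Q, h) = 14 - 10*Q + Q*h (M(Q, h) = (10 + (4 + 2*Q*(-5))) + Q*h = (10 + (4 - 10*Q)) + Q*h = (14 - 10*Q) + Q*h = 14 - 10*Q + Q*h)
A(w) = -36 + w² (A(w) = w² - 36 = -36 + w²)
(M(-7, 32) + A(-26))² = ((14 - 10*(-7) - 7*32) + (-36 + (-26)²))² = ((14 + 70 - 224) + (-36 + 676))² = (-140 + 640)² = 500² = 250000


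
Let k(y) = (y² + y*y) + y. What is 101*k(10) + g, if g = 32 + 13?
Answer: 21255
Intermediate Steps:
k(y) = y + 2*y² (k(y) = (y² + y²) + y = 2*y² + y = y + 2*y²)
g = 45
101*k(10) + g = 101*(10*(1 + 2*10)) + 45 = 101*(10*(1 + 20)) + 45 = 101*(10*21) + 45 = 101*210 + 45 = 21210 + 45 = 21255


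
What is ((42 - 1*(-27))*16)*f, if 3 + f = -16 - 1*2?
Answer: -23184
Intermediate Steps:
f = -21 (f = -3 + (-16 - 1*2) = -3 + (-16 - 2) = -3 - 18 = -21)
((42 - 1*(-27))*16)*f = ((42 - 1*(-27))*16)*(-21) = ((42 + 27)*16)*(-21) = (69*16)*(-21) = 1104*(-21) = -23184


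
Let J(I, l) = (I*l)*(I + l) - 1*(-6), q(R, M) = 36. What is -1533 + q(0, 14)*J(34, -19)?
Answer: -350157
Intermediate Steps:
J(I, l) = 6 + I*l*(I + l) (J(I, l) = I*l*(I + l) + 6 = 6 + I*l*(I + l))
-1533 + q(0, 14)*J(34, -19) = -1533 + 36*(6 + 34*(-19)**2 - 19*34**2) = -1533 + 36*(6 + 34*361 - 19*1156) = -1533 + 36*(6 + 12274 - 21964) = -1533 + 36*(-9684) = -1533 - 348624 = -350157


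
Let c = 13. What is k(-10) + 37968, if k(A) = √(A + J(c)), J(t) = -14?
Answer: 37968 + 2*I*√6 ≈ 37968.0 + 4.899*I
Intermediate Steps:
k(A) = √(-14 + A) (k(A) = √(A - 14) = √(-14 + A))
k(-10) + 37968 = √(-14 - 10) + 37968 = √(-24) + 37968 = 2*I*√6 + 37968 = 37968 + 2*I*√6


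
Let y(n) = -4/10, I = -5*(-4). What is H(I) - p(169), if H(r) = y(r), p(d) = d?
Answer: -847/5 ≈ -169.40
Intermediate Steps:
I = 20
y(n) = -2/5 (y(n) = -4*1/10 = -2/5)
H(r) = -2/5
H(I) - p(169) = -2/5 - 1*169 = -2/5 - 169 = -847/5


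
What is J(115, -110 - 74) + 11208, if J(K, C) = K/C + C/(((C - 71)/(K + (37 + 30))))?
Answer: 23130949/2040 ≈ 11339.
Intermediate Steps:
J(K, C) = K/C + C*(67 + K)/(-71 + C) (J(K, C) = K/C + C/(((-71 + C)/(K + 67))) = K/C + C/(((-71 + C)/(67 + K))) = K/C + C*((67 + K)/(-71 + C)) = K/C + C*(67 + K)/(-71 + C))
J(115, -110 - 74) + 11208 = (-71*115 + 67*(-110 - 74)² + (-110 - 74)*115 + 115*(-110 - 74)²)/((-110 - 74)*(-71 + (-110 - 74))) + 11208 = (-8165 + 67*(-184)² - 184*115 + 115*(-184)²)/((-184)*(-71 - 184)) + 11208 = -1/184*(-8165 + 67*33856 - 21160 + 115*33856)/(-255) + 11208 = -1/184*(-1/255)*(-8165 + 2268352 - 21160 + 3893440) + 11208 = -1/184*(-1/255)*6132467 + 11208 = 266629/2040 + 11208 = 23130949/2040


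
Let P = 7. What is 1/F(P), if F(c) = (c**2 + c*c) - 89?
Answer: 1/9 ≈ 0.11111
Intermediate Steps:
F(c) = -89 + 2*c**2 (F(c) = (c**2 + c**2) - 89 = 2*c**2 - 89 = -89 + 2*c**2)
1/F(P) = 1/(-89 + 2*7**2) = 1/(-89 + 2*49) = 1/(-89 + 98) = 1/9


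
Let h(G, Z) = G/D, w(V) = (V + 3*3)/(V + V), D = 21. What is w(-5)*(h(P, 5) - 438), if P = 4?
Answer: 18388/105 ≈ 175.12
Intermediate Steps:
w(V) = (9 + V)/(2*V) (w(V) = (V + 9)/((2*V)) = (9 + V)*(1/(2*V)) = (9 + V)/(2*V))
h(G, Z) = G/21
w(-5)*(h(P, 5) - 438) = ((1/2)*(9 - 5)/(-5))*((1/21)*4 - 438) = ((1/2)*(-1/5)*4)*(4/21 - 438) = -2/5*(-9194/21) = 18388/105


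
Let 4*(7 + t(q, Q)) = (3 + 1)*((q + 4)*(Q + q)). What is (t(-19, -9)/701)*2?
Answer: 826/701 ≈ 1.1783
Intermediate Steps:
t(q, Q) = -7 + (4 + q)*(Q + q) (t(q, Q) = -7 + ((3 + 1)*((q + 4)*(Q + q)))/4 = -7 + (4*((4 + q)*(Q + q)))/4 = -7 + (4*(4 + q)*(Q + q))/4 = -7 + (4 + q)*(Q + q))
(t(-19, -9)/701)*2 = ((-7 + (-19)² + 4*(-9) + 4*(-19) - 9*(-19))/701)*2 = ((-7 + 361 - 36 - 76 + 171)*(1/701))*2 = (413*(1/701))*2 = (413/701)*2 = 826/701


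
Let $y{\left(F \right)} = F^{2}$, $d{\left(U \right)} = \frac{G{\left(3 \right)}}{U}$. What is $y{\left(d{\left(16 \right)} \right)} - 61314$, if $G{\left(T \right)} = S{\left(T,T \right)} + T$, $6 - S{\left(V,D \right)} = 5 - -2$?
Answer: $- \frac{3924095}{64} \approx -61314.0$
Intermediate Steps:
$S{\left(V,D \right)} = -1$ ($S{\left(V,D \right)} = 6 - \left(5 - -2\right) = 6 - \left(5 + 2\right) = 6 - 7 = -1$)
$G{\left(T \right)} = -1 + T$
$d{\left(U \right)} = \frac{2}{U}$ ($d{\left(U \right)} = \frac{-1 + 3}{U} = \frac{2}{U}$)
$y{\left(d{\left(16 \right)} \right)} - 61314 = \left(\frac{2}{16}\right)^{2} - 61314 = \left(2 \cdot \frac{1}{16}\right)^{2} - 61314 = \left(\frac{1}{8}\right)^{2} - 61314 = \frac{1}{64} - 61314 = - \frac{3924095}{64}$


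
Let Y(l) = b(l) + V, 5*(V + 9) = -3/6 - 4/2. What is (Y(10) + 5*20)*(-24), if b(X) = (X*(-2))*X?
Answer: 2628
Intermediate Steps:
b(X) = -2*X² (b(X) = (-2*X)*X = -2*X²)
V = -19/2 (V = -9 + (-3/6 - 4/2)/5 = -9 + (-3*⅙ - 4*½)/5 = -9 + (-½ - 2)/5 = -9 + (⅕)*(-5/2) = -9 - ½ = -19/2 ≈ -9.5000)
Y(l) = -19/2 - 2*l² (Y(l) = -2*l² - 19/2 = -19/2 - 2*l²)
(Y(10) + 5*20)*(-24) = ((-19/2 - 2*10²) + 5*20)*(-24) = ((-19/2 - 2*100) + 100)*(-24) = ((-19/2 - 200) + 100)*(-24) = (-419/2 + 100)*(-24) = -219/2*(-24) = 2628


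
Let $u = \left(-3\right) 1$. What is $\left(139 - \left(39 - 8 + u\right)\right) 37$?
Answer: $4107$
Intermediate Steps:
$u = -3$
$\left(139 - \left(39 - 8 + u\right)\right) 37 = \left(139 - \left(36 - 8\right)\right) 37 = \left(139 - 28\right) 37 = 111 \cdot 37 = 4107$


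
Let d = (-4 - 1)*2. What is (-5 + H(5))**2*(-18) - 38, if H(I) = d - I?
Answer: -7238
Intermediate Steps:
d = -10 (d = -5*2 = -10)
H(I) = -10 - I
(-5 + H(5))**2*(-18) - 38 = (-5 + (-10 - 1*5))**2*(-18) - 38 = (-5 + (-10 - 5))**2*(-18) - 38 = (-5 - 15)**2*(-18) - 38 = (-20)**2*(-18) - 38 = 400*(-18) - 38 = -7200 - 38 = -7238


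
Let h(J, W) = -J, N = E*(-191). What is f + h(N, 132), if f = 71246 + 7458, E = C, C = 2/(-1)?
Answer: 78322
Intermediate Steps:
C = -2 (C = 2*(-1) = -2)
E = -2
N = 382 (N = -2*(-191) = 382)
f = 78704
f + h(N, 132) = 78704 - 1*382 = 78704 - 382 = 78322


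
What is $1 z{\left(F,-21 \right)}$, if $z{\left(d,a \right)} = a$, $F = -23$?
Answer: $-21$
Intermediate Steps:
$1 z{\left(F,-21 \right)} = 1 \left(-21\right) = -21$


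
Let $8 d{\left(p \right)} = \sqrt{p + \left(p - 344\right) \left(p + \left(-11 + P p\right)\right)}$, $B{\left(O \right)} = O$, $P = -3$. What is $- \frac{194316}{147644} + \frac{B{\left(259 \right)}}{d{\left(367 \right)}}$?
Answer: $- \frac{48579}{36911} - \frac{259 i \sqrt{262}}{262} \approx -1.3161 - 16.001 i$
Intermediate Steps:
$d{\left(p \right)} = \frac{\sqrt{p + \left(-344 + p\right) \left(-11 - 2 p\right)}}{8}$ ($d{\left(p \right)} = \frac{\sqrt{p + \left(p - 344\right) \left(p - \left(11 + 3 p\right)\right)}}{8} = \frac{\sqrt{p + \left(-344 + p\right) \left(-11 - 2 p\right)}}{8}$)
$- \frac{194316}{147644} + \frac{B{\left(259 \right)}}{d{\left(367 \right)}} = - \frac{194316}{147644} + \frac{259}{\frac{1}{8} \sqrt{3784 - 2 \cdot 367^{2} + 678 \cdot 367}} = \left(-194316\right) \frac{1}{147644} + \frac{259}{\frac{1}{8} \sqrt{3784 - 269378 + 248826}} = - \frac{48579}{36911} + \frac{259}{\frac{1}{8} \sqrt{3784 - 269378 + 248826}} = - \frac{48579}{36911} + \frac{259}{\frac{1}{8} \sqrt{-16768}} = - \frac{48579}{36911} + \frac{259}{\frac{1}{8} \cdot 8 i \sqrt{262}} = - \frac{48579}{36911} + \frac{259}{i \sqrt{262}} = - \frac{48579}{36911} + 259 \left(- \frac{i \sqrt{262}}{262}\right) = - \frac{48579}{36911} - \frac{259 i \sqrt{262}}{262}$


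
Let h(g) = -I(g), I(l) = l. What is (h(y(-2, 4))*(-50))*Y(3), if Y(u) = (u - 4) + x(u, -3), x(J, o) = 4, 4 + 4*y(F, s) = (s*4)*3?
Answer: 1650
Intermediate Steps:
y(F, s) = -1 + 3*s (y(F, s) = -1 + ((s*4)*3)/4 = -1 + ((4*s)*3)/4 = -1 + (12*s)/4 = -1 + 3*s)
Y(u) = u (Y(u) = (u - 4) + 4 = (-4 + u) + 4 = u)
h(g) = -g
(h(y(-2, 4))*(-50))*Y(3) = (-(-1 + 3*4)*(-50))*3 = (-(-1 + 12)*(-50))*3 = (-1*11*(-50))*3 = -11*(-50)*3 = 550*3 = 1650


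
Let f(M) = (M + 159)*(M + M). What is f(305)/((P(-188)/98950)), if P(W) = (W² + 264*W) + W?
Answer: -7001702000/3619 ≈ -1.9347e+6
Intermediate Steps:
P(W) = W² + 265*W
f(M) = 2*M*(159 + M) (f(M) = (159 + M)*(2*M) = 2*M*(159 + M))
f(305)/((P(-188)/98950)) = (2*305*(159 + 305))/((-188*(265 - 188)/98950)) = (2*305*464)/((-188*77*(1/98950))) = 283040/((-14476*1/98950)) = 283040/(-7238/49475) = 283040*(-49475/7238) = -7001702000/3619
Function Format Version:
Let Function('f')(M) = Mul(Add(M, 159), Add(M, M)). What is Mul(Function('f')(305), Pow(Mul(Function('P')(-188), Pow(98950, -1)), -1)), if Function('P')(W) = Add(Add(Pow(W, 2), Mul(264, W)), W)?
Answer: Rational(-7001702000, 3619) ≈ -1.9347e+6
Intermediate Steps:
Function('P')(W) = Add(Pow(W, 2), Mul(265, W))
Function('f')(M) = Mul(2, M, Add(159, M)) (Function('f')(M) = Mul(Add(159, M), Mul(2, M)) = Mul(2, M, Add(159, M)))
Mul(Function('f')(305), Pow(Mul(Function('P')(-188), Pow(98950, -1)), -1)) = Mul(Mul(2, 305, Add(159, 305)), Pow(Mul(Mul(-188, Add(265, -188)), Pow(98950, -1)), -1)) = Mul(Mul(2, 305, 464), Pow(Mul(Mul(-188, 77), Rational(1, 98950)), -1)) = Mul(283040, Pow(Mul(-14476, Rational(1, 98950)), -1)) = Mul(283040, Pow(Rational(-7238, 49475), -1)) = Mul(283040, Rational(-49475, 7238)) = Rational(-7001702000, 3619)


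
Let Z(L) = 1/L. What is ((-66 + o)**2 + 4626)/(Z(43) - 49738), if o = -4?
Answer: -409618/2138733 ≈ -0.19152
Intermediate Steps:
((-66 + o)**2 + 4626)/(Z(43) - 49738) = ((-66 - 4)**2 + 4626)/(1/43 - 49738) = ((-70)**2 + 4626)/(1/43 - 49738) = (4900 + 4626)/(-2138733/43) = 9526*(-43/2138733) = -409618/2138733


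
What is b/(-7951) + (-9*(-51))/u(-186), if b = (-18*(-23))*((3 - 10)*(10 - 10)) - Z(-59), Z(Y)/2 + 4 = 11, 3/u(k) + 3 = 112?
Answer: 132598841/7951 ≈ 16677.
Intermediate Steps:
u(k) = 3/109 (u(k) = 3/(-3 + 112) = 3/109)
Z(Y) = 14 (Z(Y) = -8 + 2*11 = -8 + 22 = 14)
b = -14 (b = (-18*(-23))*((3 - 10)*(10 - 10)) - 1*14 = 414*(-7*0) - 14 = 414*0 - 14 = 0 - 14 = -14)
b/(-7951) + (-9*(-51))/u(-186) = -14/(-7951) + (-9*(-51))/(3/109) = -14*(-1/7951) + 459*(109/3) = 14/7951 + 16677 = 132598841/7951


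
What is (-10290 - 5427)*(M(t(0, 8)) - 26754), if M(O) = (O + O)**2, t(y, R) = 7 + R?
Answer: 406347318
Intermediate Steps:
M(O) = 4*O**2 (M(O) = (2*O)**2 = 4*O**2)
(-10290 - 5427)*(M(t(0, 8)) - 26754) = (-10290 - 5427)*(4*(7 + 8)**2 - 26754) = -15717*(4*15**2 - 26754) = -15717*(4*225 - 26754) = -15717*(900 - 26754) = -15717*(-25854) = 406347318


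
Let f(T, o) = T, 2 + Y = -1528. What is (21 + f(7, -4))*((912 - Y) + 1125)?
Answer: 99876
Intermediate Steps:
Y = -1530 (Y = -2 - 1528 = -1530)
(21 + f(7, -4))*((912 - Y) + 1125) = (21 + 7)*((912 - 1*(-1530)) + 1125) = 28*((912 + 1530) + 1125) = 28*(2442 + 1125) = 28*3567 = 99876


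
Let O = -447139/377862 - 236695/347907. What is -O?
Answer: 27222314907/14606759426 ≈ 1.8637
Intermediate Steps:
O = -27222314907/14606759426 (O = -447139*1/377862 - 236695*1/347907 = -447139/377862 - 236695/347907 = -27222314907/14606759426 ≈ -1.8637)
-O = -1*(-27222314907/14606759426) = 27222314907/14606759426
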